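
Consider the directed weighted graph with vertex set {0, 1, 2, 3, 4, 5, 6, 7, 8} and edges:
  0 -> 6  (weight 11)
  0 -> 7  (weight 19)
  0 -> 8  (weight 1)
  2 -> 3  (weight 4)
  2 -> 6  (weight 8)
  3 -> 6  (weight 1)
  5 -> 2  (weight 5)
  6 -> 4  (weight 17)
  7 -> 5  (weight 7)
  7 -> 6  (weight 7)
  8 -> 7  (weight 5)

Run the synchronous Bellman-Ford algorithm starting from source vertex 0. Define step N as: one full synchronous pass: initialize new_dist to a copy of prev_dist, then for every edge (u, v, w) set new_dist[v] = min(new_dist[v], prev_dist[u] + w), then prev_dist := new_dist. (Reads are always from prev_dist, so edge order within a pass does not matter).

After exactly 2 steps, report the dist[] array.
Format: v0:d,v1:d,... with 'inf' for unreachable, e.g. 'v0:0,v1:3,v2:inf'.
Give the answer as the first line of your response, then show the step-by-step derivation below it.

v0:0,v1:inf,v2:inf,v3:inf,v4:28,v5:26,v6:11,v7:6,v8:1

step 1: dist = v0:0,v1:inf,v2:inf,v3:inf,v4:inf,v5:inf,v6:11,v7:19,v8:1
step 2: dist = v0:0,v1:inf,v2:inf,v3:inf,v4:28,v5:26,v6:11,v7:6,v8:1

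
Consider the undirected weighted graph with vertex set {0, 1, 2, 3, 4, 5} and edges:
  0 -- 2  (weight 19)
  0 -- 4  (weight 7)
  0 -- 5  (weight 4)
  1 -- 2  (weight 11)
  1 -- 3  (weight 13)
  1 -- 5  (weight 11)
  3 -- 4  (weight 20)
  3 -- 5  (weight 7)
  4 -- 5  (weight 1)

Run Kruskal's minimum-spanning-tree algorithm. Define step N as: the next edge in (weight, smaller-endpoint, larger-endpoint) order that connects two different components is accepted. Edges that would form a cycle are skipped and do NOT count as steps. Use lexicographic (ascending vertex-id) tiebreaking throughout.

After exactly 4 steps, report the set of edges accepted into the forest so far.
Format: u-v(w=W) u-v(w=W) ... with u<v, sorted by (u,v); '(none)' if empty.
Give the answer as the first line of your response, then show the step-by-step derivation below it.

0-5(w=4) 1-2(w=11) 3-5(w=7) 4-5(w=1)

step 1: add edge 4-5 (w=1); MST = {4-5(w=1)}
step 2: add edge 0-5 (w=4); MST = {0-5(w=4) 4-5(w=1)}
step 3: add edge 3-5 (w=7); MST = {0-5(w=4) 3-5(w=7) 4-5(w=1)}
step 4: add edge 1-2 (w=11); MST = {0-5(w=4) 1-2(w=11) 3-5(w=7) 4-5(w=1)}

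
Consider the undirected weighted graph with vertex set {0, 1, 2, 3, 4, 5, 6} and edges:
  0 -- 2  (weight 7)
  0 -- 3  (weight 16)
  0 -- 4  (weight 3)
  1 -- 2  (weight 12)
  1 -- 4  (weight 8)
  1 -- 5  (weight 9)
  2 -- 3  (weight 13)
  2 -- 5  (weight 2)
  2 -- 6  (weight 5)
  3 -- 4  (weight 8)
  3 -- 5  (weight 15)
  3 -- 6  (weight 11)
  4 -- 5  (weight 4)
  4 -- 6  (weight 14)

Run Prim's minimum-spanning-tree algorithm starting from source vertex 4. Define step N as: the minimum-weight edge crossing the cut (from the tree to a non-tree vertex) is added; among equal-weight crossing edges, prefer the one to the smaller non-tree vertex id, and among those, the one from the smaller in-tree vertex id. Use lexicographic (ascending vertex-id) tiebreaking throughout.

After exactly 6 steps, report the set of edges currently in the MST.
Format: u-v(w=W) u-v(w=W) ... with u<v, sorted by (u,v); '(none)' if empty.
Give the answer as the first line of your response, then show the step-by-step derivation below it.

0-4(w=3) 1-4(w=8) 2-5(w=2) 2-6(w=5) 3-4(w=8) 4-5(w=4)

step 1: add edge 0-4 (w=3); MST = {0-4(w=3)}
step 2: add edge 4-5 (w=4); MST = {0-4(w=3) 4-5(w=4)}
step 3: add edge 2-5 (w=2); MST = {0-4(w=3) 2-5(w=2) 4-5(w=4)}
step 4: add edge 2-6 (w=5); MST = {0-4(w=3) 2-5(w=2) 2-6(w=5) 4-5(w=4)}
step 5: add edge 1-4 (w=8); MST = {0-4(w=3) 1-4(w=8) 2-5(w=2) 2-6(w=5) 4-5(w=4)}
step 6: add edge 3-4 (w=8); MST = {0-4(w=3) 1-4(w=8) 2-5(w=2) 2-6(w=5) 3-4(w=8) 4-5(w=4)}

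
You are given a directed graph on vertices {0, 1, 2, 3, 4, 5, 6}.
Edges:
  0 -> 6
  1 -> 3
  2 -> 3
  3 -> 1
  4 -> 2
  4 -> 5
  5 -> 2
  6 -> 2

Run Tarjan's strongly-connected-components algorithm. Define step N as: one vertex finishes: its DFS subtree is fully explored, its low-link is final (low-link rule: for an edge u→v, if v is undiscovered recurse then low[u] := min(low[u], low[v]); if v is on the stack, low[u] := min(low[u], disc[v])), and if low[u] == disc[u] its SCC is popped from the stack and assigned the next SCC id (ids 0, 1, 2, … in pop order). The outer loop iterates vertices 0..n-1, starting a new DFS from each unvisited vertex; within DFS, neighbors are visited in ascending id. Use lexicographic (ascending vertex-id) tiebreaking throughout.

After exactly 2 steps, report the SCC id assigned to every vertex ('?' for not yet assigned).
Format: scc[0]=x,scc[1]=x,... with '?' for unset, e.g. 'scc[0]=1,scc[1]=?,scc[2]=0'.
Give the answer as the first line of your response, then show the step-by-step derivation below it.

scc[0]=?,scc[1]=0,scc[2]=?,scc[3]=0,scc[4]=?,scc[5]=?,scc[6]=?

step 1: low=(low[0]=0,low[1]=3,low[2]=2,low[3]=3,low[4]=?,low[5]=?,low[6]=1); scc=(scc[0]=?,scc[1]=?,scc[2]=?,scc[3]=?,scc[4]=?,scc[5]=?,scc[6]=?)
step 2: low=(low[0]=0,low[1]=3,low[2]=2,low[3]=3,low[4]=?,low[5]=?,low[6]=1); scc=(scc[0]=?,scc[1]=0,scc[2]=?,scc[3]=0,scc[4]=?,scc[5]=?,scc[6]=?)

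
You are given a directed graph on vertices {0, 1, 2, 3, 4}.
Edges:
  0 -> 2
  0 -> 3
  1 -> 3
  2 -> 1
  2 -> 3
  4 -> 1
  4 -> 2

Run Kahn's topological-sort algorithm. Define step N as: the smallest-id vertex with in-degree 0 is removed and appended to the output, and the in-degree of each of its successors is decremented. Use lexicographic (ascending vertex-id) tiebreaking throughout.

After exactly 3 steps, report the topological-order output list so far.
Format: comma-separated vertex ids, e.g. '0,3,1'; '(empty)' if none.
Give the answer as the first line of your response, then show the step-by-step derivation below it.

0,4,2

step 1: output 0; order=[0]; indeg=(0,2,1,2,0)
step 2: output 4; order=[0,4]; indeg=(0,1,0,2,0)
step 3: output 2; order=[0,4,2]; indeg=(0,0,0,1,0)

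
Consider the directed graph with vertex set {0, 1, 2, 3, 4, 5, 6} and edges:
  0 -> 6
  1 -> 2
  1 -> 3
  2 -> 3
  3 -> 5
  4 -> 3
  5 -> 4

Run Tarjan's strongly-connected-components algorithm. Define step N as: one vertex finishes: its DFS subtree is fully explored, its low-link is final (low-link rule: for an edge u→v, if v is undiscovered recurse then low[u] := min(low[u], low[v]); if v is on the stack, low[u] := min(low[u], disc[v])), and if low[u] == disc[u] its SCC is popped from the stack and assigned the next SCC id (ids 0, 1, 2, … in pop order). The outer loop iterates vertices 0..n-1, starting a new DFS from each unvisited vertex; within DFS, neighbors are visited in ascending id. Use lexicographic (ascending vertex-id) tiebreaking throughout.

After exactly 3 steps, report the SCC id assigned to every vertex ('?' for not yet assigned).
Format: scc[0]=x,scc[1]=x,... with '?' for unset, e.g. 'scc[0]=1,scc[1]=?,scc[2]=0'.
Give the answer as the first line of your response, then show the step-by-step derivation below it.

scc[0]=1,scc[1]=?,scc[2]=?,scc[3]=?,scc[4]=?,scc[5]=?,scc[6]=0

step 1: low=(low[0]=0,low[1]=?,low[2]=?,low[3]=?,low[4]=?,low[5]=?,low[6]=1); scc=(scc[0]=?,scc[1]=?,scc[2]=?,scc[3]=?,scc[4]=?,scc[5]=?,scc[6]=0)
step 2: low=(low[0]=0,low[1]=?,low[2]=?,low[3]=?,low[4]=?,low[5]=?,low[6]=1); scc=(scc[0]=1,scc[1]=?,scc[2]=?,scc[3]=?,scc[4]=?,scc[5]=?,scc[6]=0)
step 3: low=(low[0]=0,low[1]=2,low[2]=3,low[3]=4,low[4]=4,low[5]=5,low[6]=1); scc=(scc[0]=1,scc[1]=?,scc[2]=?,scc[3]=?,scc[4]=?,scc[5]=?,scc[6]=0)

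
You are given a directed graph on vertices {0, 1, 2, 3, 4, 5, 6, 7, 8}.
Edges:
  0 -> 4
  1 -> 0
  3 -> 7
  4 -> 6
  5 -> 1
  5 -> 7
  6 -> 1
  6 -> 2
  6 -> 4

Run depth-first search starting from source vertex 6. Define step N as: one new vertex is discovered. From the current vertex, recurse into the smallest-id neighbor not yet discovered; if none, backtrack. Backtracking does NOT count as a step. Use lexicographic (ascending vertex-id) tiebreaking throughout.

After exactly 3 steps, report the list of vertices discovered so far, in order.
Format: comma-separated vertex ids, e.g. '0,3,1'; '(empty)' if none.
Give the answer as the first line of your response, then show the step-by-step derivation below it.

6,1,0

step 1: discover 6; path=6; order=6
step 2: discover 1; path=6>1; order=6,1
step 3: discover 0; path=6>1>0; order=6,1,0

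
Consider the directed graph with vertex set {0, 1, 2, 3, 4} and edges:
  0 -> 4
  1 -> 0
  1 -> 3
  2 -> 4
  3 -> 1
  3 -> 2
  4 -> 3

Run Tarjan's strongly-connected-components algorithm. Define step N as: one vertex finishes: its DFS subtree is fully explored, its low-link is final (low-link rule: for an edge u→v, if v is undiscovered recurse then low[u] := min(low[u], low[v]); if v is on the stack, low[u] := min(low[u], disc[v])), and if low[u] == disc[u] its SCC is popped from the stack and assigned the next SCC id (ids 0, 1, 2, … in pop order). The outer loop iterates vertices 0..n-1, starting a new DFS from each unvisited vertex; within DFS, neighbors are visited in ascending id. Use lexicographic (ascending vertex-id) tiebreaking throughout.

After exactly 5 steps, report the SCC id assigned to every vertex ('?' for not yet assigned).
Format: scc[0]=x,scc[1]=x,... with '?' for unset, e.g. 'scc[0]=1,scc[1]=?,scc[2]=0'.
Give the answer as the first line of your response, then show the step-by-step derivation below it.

scc[0]=0,scc[1]=0,scc[2]=0,scc[3]=0,scc[4]=0

step 1: low=(low[0]=0,low[1]=0,low[2]=?,low[3]=2,low[4]=1); scc=(scc[0]=?,scc[1]=?,scc[2]=?,scc[3]=?,scc[4]=?)
step 2: low=(low[0]=0,low[1]=0,low[2]=1,low[3]=0,low[4]=1); scc=(scc[0]=?,scc[1]=?,scc[2]=?,scc[3]=?,scc[4]=?)
step 3: low=(low[0]=0,low[1]=0,low[2]=1,low[3]=0,low[4]=1); scc=(scc[0]=?,scc[1]=?,scc[2]=?,scc[3]=?,scc[4]=?)
step 4: low=(low[0]=0,low[1]=0,low[2]=1,low[3]=0,low[4]=0); scc=(scc[0]=?,scc[1]=?,scc[2]=?,scc[3]=?,scc[4]=?)
step 5: low=(low[0]=0,low[1]=0,low[2]=1,low[3]=0,low[4]=0); scc=(scc[0]=0,scc[1]=0,scc[2]=0,scc[3]=0,scc[4]=0)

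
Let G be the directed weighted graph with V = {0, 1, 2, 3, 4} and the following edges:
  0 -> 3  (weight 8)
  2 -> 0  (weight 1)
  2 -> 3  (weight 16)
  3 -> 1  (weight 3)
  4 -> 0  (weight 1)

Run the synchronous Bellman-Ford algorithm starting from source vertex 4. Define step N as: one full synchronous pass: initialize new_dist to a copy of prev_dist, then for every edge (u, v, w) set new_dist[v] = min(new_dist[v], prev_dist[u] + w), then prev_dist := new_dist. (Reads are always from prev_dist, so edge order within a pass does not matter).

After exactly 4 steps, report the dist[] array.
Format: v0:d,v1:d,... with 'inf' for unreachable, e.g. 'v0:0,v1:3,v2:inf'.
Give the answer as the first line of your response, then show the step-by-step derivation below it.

v0:1,v1:12,v2:inf,v3:9,v4:0

step 1: dist = v0:1,v1:inf,v2:inf,v3:inf,v4:0
step 2: dist = v0:1,v1:inf,v2:inf,v3:9,v4:0
step 3: dist = v0:1,v1:12,v2:inf,v3:9,v4:0
step 4: dist = v0:1,v1:12,v2:inf,v3:9,v4:0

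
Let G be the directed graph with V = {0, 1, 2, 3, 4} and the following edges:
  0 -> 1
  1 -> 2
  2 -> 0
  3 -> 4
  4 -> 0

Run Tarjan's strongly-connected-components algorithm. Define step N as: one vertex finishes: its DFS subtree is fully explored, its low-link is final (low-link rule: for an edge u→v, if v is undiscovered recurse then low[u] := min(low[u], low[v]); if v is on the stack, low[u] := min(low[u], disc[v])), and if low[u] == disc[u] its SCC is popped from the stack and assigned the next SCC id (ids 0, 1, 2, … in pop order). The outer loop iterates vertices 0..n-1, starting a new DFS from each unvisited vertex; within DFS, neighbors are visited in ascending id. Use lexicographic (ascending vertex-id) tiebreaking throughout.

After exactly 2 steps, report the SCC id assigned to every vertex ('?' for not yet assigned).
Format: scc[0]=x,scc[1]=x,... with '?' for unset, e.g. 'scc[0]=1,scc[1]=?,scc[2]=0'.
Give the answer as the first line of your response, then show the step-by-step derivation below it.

scc[0]=?,scc[1]=?,scc[2]=?,scc[3]=?,scc[4]=?

step 1: low=(low[0]=0,low[1]=1,low[2]=0,low[3]=?,low[4]=?); scc=(scc[0]=?,scc[1]=?,scc[2]=?,scc[3]=?,scc[4]=?)
step 2: low=(low[0]=0,low[1]=0,low[2]=0,low[3]=?,low[4]=?); scc=(scc[0]=?,scc[1]=?,scc[2]=?,scc[3]=?,scc[4]=?)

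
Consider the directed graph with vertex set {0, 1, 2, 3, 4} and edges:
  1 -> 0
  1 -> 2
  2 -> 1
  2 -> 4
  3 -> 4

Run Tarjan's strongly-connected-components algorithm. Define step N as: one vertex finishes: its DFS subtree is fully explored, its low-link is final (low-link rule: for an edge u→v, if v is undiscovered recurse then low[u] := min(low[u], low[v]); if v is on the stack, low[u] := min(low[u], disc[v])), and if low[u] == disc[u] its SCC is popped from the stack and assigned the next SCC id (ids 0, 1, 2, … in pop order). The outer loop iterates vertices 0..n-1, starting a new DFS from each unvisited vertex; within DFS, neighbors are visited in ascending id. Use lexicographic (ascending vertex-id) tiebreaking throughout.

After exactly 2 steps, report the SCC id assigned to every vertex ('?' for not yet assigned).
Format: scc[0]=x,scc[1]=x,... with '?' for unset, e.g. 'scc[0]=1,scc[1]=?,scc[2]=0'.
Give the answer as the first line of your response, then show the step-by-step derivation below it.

scc[0]=0,scc[1]=?,scc[2]=?,scc[3]=?,scc[4]=1

step 1: low=(low[0]=0,low[1]=?,low[2]=?,low[3]=?,low[4]=?); scc=(scc[0]=0,scc[1]=?,scc[2]=?,scc[3]=?,scc[4]=?)
step 2: low=(low[0]=0,low[1]=1,low[2]=1,low[3]=?,low[4]=3); scc=(scc[0]=0,scc[1]=?,scc[2]=?,scc[3]=?,scc[4]=1)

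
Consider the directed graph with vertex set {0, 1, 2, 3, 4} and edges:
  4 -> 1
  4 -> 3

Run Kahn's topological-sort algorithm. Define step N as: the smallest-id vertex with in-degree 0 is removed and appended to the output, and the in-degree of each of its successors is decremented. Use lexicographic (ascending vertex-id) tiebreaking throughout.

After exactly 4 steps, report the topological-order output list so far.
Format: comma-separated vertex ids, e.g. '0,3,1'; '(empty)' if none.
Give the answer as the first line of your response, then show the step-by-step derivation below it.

0,2,4,1

step 1: output 0; order=[0]; indeg=(0,1,0,1,0)
step 2: output 2; order=[0,2]; indeg=(0,1,0,1,0)
step 3: output 4; order=[0,2,4]; indeg=(0,0,0,0,0)
step 4: output 1; order=[0,2,4,1]; indeg=(0,0,0,0,0)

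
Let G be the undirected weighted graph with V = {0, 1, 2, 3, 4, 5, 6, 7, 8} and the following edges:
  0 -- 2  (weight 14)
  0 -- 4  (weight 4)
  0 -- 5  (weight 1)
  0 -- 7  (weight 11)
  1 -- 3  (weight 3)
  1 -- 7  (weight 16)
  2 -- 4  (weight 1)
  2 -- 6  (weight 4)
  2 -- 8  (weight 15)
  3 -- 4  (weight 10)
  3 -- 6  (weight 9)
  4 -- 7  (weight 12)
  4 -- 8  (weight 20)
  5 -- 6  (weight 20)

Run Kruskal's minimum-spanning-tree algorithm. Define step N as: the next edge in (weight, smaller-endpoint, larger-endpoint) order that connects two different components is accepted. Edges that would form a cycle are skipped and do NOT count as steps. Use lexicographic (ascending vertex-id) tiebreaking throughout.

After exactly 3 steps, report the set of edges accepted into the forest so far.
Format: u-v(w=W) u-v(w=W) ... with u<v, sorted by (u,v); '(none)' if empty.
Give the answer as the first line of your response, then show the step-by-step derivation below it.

0-5(w=1) 1-3(w=3) 2-4(w=1)

step 1: add edge 0-5 (w=1); MST = {0-5(w=1)}
step 2: add edge 2-4 (w=1); MST = {0-5(w=1) 2-4(w=1)}
step 3: add edge 1-3 (w=3); MST = {0-5(w=1) 1-3(w=3) 2-4(w=1)}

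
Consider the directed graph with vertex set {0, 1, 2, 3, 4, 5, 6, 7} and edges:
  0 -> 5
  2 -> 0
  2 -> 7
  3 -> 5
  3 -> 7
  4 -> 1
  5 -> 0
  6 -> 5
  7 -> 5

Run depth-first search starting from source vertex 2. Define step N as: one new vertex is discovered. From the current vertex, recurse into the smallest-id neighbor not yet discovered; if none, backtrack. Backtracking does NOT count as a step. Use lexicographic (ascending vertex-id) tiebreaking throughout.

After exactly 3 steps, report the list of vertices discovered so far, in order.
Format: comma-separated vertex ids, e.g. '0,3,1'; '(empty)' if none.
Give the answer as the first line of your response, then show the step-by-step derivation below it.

2,0,5

step 1: discover 2; path=2; order=2
step 2: discover 0; path=2>0; order=2,0
step 3: discover 5; path=2>0>5; order=2,0,5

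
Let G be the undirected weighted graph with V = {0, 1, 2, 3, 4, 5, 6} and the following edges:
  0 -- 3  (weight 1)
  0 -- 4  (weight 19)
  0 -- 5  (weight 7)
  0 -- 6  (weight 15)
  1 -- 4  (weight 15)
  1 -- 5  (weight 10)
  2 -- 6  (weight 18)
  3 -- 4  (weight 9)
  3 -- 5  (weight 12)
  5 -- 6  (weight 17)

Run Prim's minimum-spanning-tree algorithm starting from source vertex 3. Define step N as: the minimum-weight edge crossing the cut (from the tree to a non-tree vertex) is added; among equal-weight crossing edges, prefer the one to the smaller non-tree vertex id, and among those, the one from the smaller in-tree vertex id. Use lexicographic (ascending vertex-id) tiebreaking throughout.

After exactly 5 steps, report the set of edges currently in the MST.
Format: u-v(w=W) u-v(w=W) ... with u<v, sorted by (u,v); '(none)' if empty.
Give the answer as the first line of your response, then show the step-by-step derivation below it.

0-3(w=1) 0-5(w=7) 0-6(w=15) 1-5(w=10) 3-4(w=9)

step 1: add edge 0-3 (w=1); MST = {0-3(w=1)}
step 2: add edge 0-5 (w=7); MST = {0-3(w=1) 0-5(w=7)}
step 3: add edge 3-4 (w=9); MST = {0-3(w=1) 0-5(w=7) 3-4(w=9)}
step 4: add edge 1-5 (w=10); MST = {0-3(w=1) 0-5(w=7) 1-5(w=10) 3-4(w=9)}
step 5: add edge 0-6 (w=15); MST = {0-3(w=1) 0-5(w=7) 0-6(w=15) 1-5(w=10) 3-4(w=9)}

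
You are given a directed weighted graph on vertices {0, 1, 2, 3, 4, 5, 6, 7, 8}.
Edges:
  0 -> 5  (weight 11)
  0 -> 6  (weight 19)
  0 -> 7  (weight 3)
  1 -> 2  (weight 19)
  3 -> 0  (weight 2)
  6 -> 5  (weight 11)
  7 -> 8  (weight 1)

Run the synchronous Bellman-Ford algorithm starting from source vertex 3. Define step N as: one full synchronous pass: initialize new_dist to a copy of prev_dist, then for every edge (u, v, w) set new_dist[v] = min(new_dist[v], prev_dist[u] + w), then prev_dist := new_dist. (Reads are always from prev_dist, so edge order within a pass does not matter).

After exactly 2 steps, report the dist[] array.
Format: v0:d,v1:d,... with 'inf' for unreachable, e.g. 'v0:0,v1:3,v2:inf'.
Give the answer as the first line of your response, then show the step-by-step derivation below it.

v0:2,v1:inf,v2:inf,v3:0,v4:inf,v5:13,v6:21,v7:5,v8:inf

step 1: dist = v0:2,v1:inf,v2:inf,v3:0,v4:inf,v5:inf,v6:inf,v7:inf,v8:inf
step 2: dist = v0:2,v1:inf,v2:inf,v3:0,v4:inf,v5:13,v6:21,v7:5,v8:inf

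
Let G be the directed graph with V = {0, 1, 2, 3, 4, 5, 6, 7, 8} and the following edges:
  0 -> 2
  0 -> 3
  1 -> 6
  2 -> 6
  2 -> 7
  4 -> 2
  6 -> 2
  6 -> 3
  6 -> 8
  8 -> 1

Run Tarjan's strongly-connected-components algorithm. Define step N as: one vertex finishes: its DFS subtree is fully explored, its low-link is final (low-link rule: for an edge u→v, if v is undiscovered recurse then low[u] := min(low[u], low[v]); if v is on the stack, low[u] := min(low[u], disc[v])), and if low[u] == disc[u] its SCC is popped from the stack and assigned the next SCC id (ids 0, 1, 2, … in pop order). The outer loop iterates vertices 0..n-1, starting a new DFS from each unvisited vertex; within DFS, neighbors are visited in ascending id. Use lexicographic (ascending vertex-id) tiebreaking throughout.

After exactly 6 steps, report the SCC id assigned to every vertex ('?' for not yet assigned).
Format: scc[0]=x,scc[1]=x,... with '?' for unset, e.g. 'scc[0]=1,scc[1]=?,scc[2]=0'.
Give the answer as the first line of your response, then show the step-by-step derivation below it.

scc[0]=?,scc[1]=2,scc[2]=2,scc[3]=0,scc[4]=?,scc[5]=?,scc[6]=2,scc[7]=1,scc[8]=2

step 1: low=(low[0]=0,low[1]=?,low[2]=1,low[3]=3,low[4]=?,low[5]=?,low[6]=1,low[7]=?,low[8]=?); scc=(scc[0]=?,scc[1]=?,scc[2]=?,scc[3]=0,scc[4]=?,scc[5]=?,scc[6]=?,scc[7]=?,scc[8]=?)
step 2: low=(low[0]=0,low[1]=2,low[2]=1,low[3]=3,low[4]=?,low[5]=?,low[6]=1,low[7]=?,low[8]=4); scc=(scc[0]=?,scc[1]=?,scc[2]=?,scc[3]=0,scc[4]=?,scc[5]=?,scc[6]=?,scc[7]=?,scc[8]=?)
step 3: low=(low[0]=0,low[1]=2,low[2]=1,low[3]=3,low[4]=?,low[5]=?,low[6]=1,low[7]=?,low[8]=2); scc=(scc[0]=?,scc[1]=?,scc[2]=?,scc[3]=0,scc[4]=?,scc[5]=?,scc[6]=?,scc[7]=?,scc[8]=?)
step 4: low=(low[0]=0,low[1]=2,low[2]=1,low[3]=3,low[4]=?,low[5]=?,low[6]=1,low[7]=?,low[8]=2); scc=(scc[0]=?,scc[1]=?,scc[2]=?,scc[3]=0,scc[4]=?,scc[5]=?,scc[6]=?,scc[7]=?,scc[8]=?)
step 5: low=(low[0]=0,low[1]=2,low[2]=1,low[3]=3,low[4]=?,low[5]=?,low[6]=1,low[7]=6,low[8]=2); scc=(scc[0]=?,scc[1]=?,scc[2]=?,scc[3]=0,scc[4]=?,scc[5]=?,scc[6]=?,scc[7]=1,scc[8]=?)
step 6: low=(low[0]=0,low[1]=2,low[2]=1,low[3]=3,low[4]=?,low[5]=?,low[6]=1,low[7]=6,low[8]=2); scc=(scc[0]=?,scc[1]=2,scc[2]=2,scc[3]=0,scc[4]=?,scc[5]=?,scc[6]=2,scc[7]=1,scc[8]=2)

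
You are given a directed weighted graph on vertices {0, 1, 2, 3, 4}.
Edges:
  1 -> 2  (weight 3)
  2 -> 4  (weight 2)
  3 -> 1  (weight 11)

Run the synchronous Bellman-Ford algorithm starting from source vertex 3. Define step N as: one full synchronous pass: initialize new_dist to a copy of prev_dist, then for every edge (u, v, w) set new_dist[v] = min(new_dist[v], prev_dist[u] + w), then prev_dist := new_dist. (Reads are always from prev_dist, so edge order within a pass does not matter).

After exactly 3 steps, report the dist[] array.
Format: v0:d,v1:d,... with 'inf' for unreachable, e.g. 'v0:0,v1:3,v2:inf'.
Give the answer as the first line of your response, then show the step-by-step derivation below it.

v0:inf,v1:11,v2:14,v3:0,v4:16

step 1: dist = v0:inf,v1:11,v2:inf,v3:0,v4:inf
step 2: dist = v0:inf,v1:11,v2:14,v3:0,v4:inf
step 3: dist = v0:inf,v1:11,v2:14,v3:0,v4:16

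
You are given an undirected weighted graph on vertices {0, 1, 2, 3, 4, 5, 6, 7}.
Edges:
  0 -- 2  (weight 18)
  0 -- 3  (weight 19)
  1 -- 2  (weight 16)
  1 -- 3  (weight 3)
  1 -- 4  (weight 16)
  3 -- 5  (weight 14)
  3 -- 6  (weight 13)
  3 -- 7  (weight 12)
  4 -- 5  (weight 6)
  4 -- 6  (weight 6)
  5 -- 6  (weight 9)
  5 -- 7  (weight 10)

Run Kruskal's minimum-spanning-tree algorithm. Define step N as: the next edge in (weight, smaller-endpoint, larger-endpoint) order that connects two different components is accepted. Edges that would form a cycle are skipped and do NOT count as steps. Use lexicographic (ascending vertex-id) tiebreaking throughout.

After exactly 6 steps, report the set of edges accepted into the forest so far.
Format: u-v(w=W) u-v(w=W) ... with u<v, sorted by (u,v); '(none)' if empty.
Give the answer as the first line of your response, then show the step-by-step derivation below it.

1-2(w=16) 1-3(w=3) 3-7(w=12) 4-5(w=6) 4-6(w=6) 5-7(w=10)

step 1: add edge 1-3 (w=3); MST = {1-3(w=3)}
step 2: add edge 4-5 (w=6); MST = {1-3(w=3) 4-5(w=6)}
step 3: add edge 4-6 (w=6); MST = {1-3(w=3) 4-5(w=6) 4-6(w=6)}
step 4: add edge 5-7 (w=10); MST = {1-3(w=3) 4-5(w=6) 4-6(w=6) 5-7(w=10)}
step 5: add edge 3-7 (w=12); MST = {1-3(w=3) 3-7(w=12) 4-5(w=6) 4-6(w=6) 5-7(w=10)}
step 6: add edge 1-2 (w=16); MST = {1-2(w=16) 1-3(w=3) 3-7(w=12) 4-5(w=6) 4-6(w=6) 5-7(w=10)}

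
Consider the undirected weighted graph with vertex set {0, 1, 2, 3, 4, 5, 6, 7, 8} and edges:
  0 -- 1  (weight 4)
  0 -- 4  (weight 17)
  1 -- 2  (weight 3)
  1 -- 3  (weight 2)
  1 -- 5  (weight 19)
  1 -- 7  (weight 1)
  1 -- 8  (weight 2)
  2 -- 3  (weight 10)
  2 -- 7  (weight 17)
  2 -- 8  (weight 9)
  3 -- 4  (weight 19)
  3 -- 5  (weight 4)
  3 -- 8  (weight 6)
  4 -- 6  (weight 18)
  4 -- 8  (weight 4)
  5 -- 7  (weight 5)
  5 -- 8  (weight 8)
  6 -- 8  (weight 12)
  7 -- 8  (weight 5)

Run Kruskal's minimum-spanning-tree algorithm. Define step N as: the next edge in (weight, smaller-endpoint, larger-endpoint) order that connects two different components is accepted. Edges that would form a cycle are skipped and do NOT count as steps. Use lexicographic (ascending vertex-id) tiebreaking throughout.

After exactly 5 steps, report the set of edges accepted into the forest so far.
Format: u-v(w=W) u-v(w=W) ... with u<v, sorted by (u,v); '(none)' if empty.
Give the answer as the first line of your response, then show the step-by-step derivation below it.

0-1(w=4) 1-2(w=3) 1-3(w=2) 1-7(w=1) 1-8(w=2)

step 1: add edge 1-7 (w=1); MST = {1-7(w=1)}
step 2: add edge 1-3 (w=2); MST = {1-3(w=2) 1-7(w=1)}
step 3: add edge 1-8 (w=2); MST = {1-3(w=2) 1-7(w=1) 1-8(w=2)}
step 4: add edge 1-2 (w=3); MST = {1-2(w=3) 1-3(w=2) 1-7(w=1) 1-8(w=2)}
step 5: add edge 0-1 (w=4); MST = {0-1(w=4) 1-2(w=3) 1-3(w=2) 1-7(w=1) 1-8(w=2)}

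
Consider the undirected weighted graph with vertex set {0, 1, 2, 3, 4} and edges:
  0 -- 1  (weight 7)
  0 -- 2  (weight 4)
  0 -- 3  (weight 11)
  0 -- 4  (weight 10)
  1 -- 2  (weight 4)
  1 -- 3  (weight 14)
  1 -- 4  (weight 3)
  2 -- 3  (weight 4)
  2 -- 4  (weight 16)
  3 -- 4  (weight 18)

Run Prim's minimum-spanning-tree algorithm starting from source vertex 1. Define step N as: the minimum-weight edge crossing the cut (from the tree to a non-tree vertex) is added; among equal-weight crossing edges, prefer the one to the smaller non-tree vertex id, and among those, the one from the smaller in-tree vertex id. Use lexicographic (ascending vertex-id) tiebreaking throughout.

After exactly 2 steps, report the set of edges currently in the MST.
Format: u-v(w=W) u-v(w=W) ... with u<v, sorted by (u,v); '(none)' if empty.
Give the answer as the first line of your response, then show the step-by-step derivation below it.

1-2(w=4) 1-4(w=3)

step 1: add edge 1-4 (w=3); MST = {1-4(w=3)}
step 2: add edge 1-2 (w=4); MST = {1-2(w=4) 1-4(w=3)}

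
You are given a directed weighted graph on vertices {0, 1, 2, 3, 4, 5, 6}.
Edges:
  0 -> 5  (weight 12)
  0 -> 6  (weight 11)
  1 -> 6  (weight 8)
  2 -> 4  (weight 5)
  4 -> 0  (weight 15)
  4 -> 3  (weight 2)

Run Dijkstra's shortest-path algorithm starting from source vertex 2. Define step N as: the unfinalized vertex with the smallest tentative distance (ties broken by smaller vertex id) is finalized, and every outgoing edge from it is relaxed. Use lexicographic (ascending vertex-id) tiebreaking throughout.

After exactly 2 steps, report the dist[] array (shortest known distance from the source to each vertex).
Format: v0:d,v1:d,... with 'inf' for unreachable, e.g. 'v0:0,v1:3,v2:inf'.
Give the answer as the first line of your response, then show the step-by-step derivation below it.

v0:20,v1:inf,v2:0,v3:7,v4:5,v5:inf,v6:inf

step 1: dist = v0:inf,v1:inf,v2:0,v3:inf,v4:5,v5:inf,v6:inf
step 2: dist = v0:20,v1:inf,v2:0,v3:7,v4:5,v5:inf,v6:inf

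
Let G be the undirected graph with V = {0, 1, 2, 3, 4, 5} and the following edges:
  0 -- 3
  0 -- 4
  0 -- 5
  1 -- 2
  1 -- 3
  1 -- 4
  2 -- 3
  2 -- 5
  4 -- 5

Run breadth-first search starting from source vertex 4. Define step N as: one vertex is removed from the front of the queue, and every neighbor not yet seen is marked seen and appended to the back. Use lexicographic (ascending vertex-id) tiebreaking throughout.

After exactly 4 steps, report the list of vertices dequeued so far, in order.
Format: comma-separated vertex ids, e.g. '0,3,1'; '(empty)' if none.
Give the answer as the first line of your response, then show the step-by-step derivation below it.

4,0,1,5

step 1: dequeue 4; queue=[0,1,5]; order=4
step 2: dequeue 0; queue=[1,5,3]; order=4,0
step 3: dequeue 1; queue=[5,3,2]; order=4,0,1
step 4: dequeue 5; queue=[3,2]; order=4,0,1,5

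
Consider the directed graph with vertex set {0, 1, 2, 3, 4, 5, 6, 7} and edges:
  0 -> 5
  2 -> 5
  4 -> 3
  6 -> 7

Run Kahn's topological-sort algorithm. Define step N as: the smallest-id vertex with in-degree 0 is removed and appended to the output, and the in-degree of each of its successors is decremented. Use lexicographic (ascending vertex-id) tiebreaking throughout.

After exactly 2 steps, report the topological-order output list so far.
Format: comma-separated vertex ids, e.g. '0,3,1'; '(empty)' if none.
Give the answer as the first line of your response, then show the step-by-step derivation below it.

0,1

step 1: output 0; order=[0]; indeg=(0,0,0,1,0,1,0,1)
step 2: output 1; order=[0,1]; indeg=(0,0,0,1,0,1,0,1)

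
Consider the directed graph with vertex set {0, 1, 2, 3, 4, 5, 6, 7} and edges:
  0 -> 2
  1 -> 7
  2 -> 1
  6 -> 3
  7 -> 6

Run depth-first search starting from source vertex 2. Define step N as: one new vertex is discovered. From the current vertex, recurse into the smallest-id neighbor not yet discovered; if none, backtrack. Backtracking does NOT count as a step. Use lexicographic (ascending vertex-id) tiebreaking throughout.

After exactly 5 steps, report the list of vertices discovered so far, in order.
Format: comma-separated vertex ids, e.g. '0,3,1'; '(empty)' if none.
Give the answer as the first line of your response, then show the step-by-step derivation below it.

2,1,7,6,3

step 1: discover 2; path=2; order=2
step 2: discover 1; path=2>1; order=2,1
step 3: discover 7; path=2>1>7; order=2,1,7
step 4: discover 6; path=2>1>7>6; order=2,1,7,6
step 5: discover 3; path=2>1>7>6>3; order=2,1,7,6,3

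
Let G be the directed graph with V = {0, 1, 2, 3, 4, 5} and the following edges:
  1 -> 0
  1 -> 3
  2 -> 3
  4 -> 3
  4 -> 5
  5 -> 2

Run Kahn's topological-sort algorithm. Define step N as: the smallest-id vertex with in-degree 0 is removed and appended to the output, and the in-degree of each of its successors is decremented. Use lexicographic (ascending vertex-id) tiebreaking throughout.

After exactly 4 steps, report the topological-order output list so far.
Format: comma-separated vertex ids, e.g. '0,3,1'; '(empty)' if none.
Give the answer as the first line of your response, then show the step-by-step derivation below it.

1,0,4,5

step 1: output 1; order=[1]; indeg=(0,0,1,2,0,1)
step 2: output 0; order=[1,0]; indeg=(0,0,1,2,0,1)
step 3: output 4; order=[1,0,4]; indeg=(0,0,1,1,0,0)
step 4: output 5; order=[1,0,4,5]; indeg=(0,0,0,1,0,0)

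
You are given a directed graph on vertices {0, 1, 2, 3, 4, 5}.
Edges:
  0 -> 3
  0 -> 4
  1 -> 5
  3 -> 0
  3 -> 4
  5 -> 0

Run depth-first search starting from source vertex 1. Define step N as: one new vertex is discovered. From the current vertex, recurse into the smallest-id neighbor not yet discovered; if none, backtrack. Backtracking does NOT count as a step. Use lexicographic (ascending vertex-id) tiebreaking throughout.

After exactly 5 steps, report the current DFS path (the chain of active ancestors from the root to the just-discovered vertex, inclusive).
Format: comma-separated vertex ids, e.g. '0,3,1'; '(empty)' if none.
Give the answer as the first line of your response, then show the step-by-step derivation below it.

1,5,0,3,4

step 1: discover 1; path=1; order=1
step 2: discover 5; path=1>5; order=1,5
step 3: discover 0; path=1>5>0; order=1,5,0
step 4: discover 3; path=1>5>0>3; order=1,5,0,3
step 5: discover 4; path=1>5>0>3>4; order=1,5,0,3,4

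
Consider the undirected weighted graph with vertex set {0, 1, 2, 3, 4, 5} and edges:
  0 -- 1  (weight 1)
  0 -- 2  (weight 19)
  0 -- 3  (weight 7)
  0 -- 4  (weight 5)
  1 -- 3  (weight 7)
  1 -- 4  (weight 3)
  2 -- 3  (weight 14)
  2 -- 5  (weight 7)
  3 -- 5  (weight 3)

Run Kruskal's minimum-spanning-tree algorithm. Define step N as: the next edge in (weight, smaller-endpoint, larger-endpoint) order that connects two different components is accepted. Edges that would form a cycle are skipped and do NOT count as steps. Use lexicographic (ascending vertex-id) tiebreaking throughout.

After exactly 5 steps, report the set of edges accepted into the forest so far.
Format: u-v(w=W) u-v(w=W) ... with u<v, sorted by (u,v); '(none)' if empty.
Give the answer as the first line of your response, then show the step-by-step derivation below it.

0-1(w=1) 0-3(w=7) 1-4(w=3) 2-5(w=7) 3-5(w=3)

step 1: add edge 0-1 (w=1); MST = {0-1(w=1)}
step 2: add edge 1-4 (w=3); MST = {0-1(w=1) 1-4(w=3)}
step 3: add edge 3-5 (w=3); MST = {0-1(w=1) 1-4(w=3) 3-5(w=3)}
step 4: add edge 0-3 (w=7); MST = {0-1(w=1) 0-3(w=7) 1-4(w=3) 3-5(w=3)}
step 5: add edge 2-5 (w=7); MST = {0-1(w=1) 0-3(w=7) 1-4(w=3) 2-5(w=7) 3-5(w=3)}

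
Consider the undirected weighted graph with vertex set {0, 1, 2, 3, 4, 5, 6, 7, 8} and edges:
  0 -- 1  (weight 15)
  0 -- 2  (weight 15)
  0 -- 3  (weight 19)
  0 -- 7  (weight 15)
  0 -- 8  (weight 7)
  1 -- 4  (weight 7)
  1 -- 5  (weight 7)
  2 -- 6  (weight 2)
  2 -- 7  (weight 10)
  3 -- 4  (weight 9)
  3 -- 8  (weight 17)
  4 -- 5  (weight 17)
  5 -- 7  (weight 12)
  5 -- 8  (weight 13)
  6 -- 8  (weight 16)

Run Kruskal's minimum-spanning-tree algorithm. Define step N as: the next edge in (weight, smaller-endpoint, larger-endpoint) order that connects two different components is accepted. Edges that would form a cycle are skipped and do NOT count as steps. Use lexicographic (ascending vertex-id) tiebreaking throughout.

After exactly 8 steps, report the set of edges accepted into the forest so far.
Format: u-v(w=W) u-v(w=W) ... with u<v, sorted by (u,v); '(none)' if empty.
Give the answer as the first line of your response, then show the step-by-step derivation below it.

0-8(w=7) 1-4(w=7) 1-5(w=7) 2-6(w=2) 2-7(w=10) 3-4(w=9) 5-7(w=12) 5-8(w=13)

step 1: add edge 2-6 (w=2); MST = {2-6(w=2)}
step 2: add edge 0-8 (w=7); MST = {0-8(w=7) 2-6(w=2)}
step 3: add edge 1-4 (w=7); MST = {0-8(w=7) 1-4(w=7) 2-6(w=2)}
step 4: add edge 1-5 (w=7); MST = {0-8(w=7) 1-4(w=7) 1-5(w=7) 2-6(w=2)}
step 5: add edge 3-4 (w=9); MST = {0-8(w=7) 1-4(w=7) 1-5(w=7) 2-6(w=2) 3-4(w=9)}
step 6: add edge 2-7 (w=10); MST = {0-8(w=7) 1-4(w=7) 1-5(w=7) 2-6(w=2) 2-7(w=10) 3-4(w=9)}
step 7: add edge 5-7 (w=12); MST = {0-8(w=7) 1-4(w=7) 1-5(w=7) 2-6(w=2) 2-7(w=10) 3-4(w=9) 5-7(w=12)}
step 8: add edge 5-8 (w=13); MST = {0-8(w=7) 1-4(w=7) 1-5(w=7) 2-6(w=2) 2-7(w=10) 3-4(w=9) 5-7(w=12) 5-8(w=13)}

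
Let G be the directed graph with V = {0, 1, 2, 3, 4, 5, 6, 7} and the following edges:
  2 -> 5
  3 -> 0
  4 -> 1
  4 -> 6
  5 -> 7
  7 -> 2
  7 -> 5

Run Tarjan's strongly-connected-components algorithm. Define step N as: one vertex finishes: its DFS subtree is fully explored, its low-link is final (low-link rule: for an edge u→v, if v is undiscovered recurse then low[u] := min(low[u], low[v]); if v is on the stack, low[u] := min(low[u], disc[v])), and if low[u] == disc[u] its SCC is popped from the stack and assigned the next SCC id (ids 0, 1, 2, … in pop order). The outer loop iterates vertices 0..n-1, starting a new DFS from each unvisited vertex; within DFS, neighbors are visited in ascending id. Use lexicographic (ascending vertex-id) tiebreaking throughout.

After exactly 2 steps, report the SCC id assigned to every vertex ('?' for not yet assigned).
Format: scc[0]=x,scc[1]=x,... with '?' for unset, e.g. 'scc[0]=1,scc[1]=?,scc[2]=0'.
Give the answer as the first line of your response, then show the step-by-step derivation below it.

scc[0]=0,scc[1]=1,scc[2]=?,scc[3]=?,scc[4]=?,scc[5]=?,scc[6]=?,scc[7]=?

step 1: low=(low[0]=0,low[1]=?,low[2]=?,low[3]=?,low[4]=?,low[5]=?,low[6]=?,low[7]=?); scc=(scc[0]=0,scc[1]=?,scc[2]=?,scc[3]=?,scc[4]=?,scc[5]=?,scc[6]=?,scc[7]=?)
step 2: low=(low[0]=0,low[1]=1,low[2]=?,low[3]=?,low[4]=?,low[5]=?,low[6]=?,low[7]=?); scc=(scc[0]=0,scc[1]=1,scc[2]=?,scc[3]=?,scc[4]=?,scc[5]=?,scc[6]=?,scc[7]=?)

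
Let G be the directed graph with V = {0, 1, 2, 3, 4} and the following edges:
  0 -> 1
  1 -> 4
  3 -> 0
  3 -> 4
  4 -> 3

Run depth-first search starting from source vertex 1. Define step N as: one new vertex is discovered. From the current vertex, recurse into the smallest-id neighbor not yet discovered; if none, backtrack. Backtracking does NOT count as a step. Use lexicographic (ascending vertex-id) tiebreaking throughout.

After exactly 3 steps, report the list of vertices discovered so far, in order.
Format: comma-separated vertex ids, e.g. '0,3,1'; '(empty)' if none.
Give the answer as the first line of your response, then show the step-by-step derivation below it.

1,4,3

step 1: discover 1; path=1; order=1
step 2: discover 4; path=1>4; order=1,4
step 3: discover 3; path=1>4>3; order=1,4,3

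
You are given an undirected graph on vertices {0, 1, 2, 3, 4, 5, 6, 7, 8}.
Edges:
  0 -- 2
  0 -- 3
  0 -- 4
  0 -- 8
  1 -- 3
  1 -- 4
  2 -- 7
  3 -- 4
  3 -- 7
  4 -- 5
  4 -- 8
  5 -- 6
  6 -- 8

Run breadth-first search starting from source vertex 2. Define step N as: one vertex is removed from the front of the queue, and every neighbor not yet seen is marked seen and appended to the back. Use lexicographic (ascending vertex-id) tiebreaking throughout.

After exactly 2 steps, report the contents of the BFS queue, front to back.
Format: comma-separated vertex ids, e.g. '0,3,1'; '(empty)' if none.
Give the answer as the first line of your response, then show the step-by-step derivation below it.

7,3,4,8

step 1: dequeue 2; queue=[0,7]; order=2
step 2: dequeue 0; queue=[7,3,4,8]; order=2,0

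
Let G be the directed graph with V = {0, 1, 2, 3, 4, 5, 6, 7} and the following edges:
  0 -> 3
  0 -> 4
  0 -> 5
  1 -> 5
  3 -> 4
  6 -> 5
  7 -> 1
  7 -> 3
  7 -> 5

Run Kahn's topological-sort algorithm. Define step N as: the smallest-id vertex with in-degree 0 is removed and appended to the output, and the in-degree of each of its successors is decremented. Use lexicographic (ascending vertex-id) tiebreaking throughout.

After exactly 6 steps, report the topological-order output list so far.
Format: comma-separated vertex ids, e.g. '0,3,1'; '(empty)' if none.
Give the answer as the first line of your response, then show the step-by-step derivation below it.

0,2,6,7,1,3

step 1: output 0; order=[0]; indeg=(0,1,0,1,1,3,0,0)
step 2: output 2; order=[0,2]; indeg=(0,1,0,1,1,3,0,0)
step 3: output 6; order=[0,2,6]; indeg=(0,1,0,1,1,2,0,0)
step 4: output 7; order=[0,2,6,7]; indeg=(0,0,0,0,1,1,0,0)
step 5: output 1; order=[0,2,6,7,1]; indeg=(0,0,0,0,1,0,0,0)
step 6: output 3; order=[0,2,6,7,1,3]; indeg=(0,0,0,0,0,0,0,0)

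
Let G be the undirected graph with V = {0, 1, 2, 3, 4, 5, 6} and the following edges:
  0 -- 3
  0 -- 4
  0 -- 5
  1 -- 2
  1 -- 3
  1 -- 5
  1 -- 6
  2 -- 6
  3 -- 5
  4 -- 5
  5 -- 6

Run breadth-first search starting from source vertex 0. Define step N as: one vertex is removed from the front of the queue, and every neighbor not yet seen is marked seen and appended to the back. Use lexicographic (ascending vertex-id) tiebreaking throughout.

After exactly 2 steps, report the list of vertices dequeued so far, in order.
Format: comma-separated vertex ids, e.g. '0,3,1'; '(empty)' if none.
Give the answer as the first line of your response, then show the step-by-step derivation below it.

0,3

step 1: dequeue 0; queue=[3,4,5]; order=0
step 2: dequeue 3; queue=[4,5,1]; order=0,3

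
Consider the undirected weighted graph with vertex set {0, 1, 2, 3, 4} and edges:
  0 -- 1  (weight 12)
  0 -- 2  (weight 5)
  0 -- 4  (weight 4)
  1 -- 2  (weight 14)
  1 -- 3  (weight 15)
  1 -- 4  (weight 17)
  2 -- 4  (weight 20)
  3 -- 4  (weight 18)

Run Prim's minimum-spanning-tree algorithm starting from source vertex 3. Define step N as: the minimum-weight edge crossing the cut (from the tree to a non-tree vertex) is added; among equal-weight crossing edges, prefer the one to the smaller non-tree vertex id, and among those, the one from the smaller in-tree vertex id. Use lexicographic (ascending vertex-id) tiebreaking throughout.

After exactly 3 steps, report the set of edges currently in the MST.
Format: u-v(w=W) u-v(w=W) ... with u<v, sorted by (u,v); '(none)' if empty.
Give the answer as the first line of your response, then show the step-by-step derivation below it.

0-1(w=12) 0-4(w=4) 1-3(w=15)

step 1: add edge 1-3 (w=15); MST = {1-3(w=15)}
step 2: add edge 0-1 (w=12); MST = {0-1(w=12) 1-3(w=15)}
step 3: add edge 0-4 (w=4); MST = {0-1(w=12) 0-4(w=4) 1-3(w=15)}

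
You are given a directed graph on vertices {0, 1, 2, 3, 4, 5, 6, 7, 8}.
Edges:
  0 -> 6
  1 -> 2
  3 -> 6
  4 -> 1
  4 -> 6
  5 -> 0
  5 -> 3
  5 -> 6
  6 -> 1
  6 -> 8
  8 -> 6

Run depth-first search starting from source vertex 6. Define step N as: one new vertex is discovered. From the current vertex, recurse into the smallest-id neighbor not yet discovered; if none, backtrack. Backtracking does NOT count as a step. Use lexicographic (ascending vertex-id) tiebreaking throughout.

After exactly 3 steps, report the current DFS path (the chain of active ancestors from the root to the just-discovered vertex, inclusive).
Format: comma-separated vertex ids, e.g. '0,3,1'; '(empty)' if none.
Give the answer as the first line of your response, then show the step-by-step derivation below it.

6,1,2

step 1: discover 6; path=6; order=6
step 2: discover 1; path=6>1; order=6,1
step 3: discover 2; path=6>1>2; order=6,1,2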